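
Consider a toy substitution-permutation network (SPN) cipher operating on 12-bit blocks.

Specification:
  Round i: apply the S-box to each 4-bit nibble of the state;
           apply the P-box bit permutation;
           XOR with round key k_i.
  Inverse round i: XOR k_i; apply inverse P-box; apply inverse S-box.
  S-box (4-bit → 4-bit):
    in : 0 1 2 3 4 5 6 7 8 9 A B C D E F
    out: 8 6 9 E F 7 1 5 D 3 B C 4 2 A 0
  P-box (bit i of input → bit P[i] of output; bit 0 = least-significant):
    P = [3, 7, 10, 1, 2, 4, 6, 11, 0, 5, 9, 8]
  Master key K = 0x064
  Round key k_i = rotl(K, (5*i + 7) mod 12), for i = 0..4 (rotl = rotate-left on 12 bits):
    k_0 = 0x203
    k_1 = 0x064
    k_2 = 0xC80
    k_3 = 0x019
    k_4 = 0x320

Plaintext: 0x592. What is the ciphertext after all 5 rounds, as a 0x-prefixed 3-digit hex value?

0x518

s_0 = plaintext = 0x592
s_1 = Round(s_0, k_0) = 0x03C
s_2 = Round(s_1, k_1) = 0xD34
s_3 = Round(s_2, k_2) = 0x07A
s_4 = Round(s_3, k_3) = 0x1D7
s_5 = Round(s_4, k_4) = 0x518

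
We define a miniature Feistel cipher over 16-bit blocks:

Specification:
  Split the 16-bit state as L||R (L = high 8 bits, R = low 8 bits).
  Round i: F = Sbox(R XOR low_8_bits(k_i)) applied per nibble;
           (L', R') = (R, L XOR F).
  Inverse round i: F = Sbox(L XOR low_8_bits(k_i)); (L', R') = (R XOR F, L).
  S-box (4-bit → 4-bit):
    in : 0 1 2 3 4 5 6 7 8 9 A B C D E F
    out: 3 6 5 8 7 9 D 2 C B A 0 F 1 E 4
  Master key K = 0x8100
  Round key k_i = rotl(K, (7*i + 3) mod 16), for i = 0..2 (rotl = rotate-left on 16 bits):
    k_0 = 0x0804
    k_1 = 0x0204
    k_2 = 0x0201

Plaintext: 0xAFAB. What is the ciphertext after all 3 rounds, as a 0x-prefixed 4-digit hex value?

s_0 = plaintext = 0xAFAB
s_1 = Round(s_0, k_0) = 0xAB0B
s_2 = Round(s_1, k_1) = 0x0B9F
s_3 = Round(s_2, k_2) = 0x9FB5

0x9FB5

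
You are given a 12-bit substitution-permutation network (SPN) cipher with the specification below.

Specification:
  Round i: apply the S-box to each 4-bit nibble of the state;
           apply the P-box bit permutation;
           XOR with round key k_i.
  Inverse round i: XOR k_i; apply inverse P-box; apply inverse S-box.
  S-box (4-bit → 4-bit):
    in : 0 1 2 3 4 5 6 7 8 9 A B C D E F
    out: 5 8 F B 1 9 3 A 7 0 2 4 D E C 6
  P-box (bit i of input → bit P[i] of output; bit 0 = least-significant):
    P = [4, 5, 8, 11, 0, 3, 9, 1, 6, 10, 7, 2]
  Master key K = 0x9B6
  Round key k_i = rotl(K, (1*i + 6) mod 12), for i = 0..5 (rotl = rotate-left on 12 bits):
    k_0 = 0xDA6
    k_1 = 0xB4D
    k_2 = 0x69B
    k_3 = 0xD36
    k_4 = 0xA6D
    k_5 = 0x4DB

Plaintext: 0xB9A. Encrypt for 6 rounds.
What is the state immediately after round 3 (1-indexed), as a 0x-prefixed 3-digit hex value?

0x127

s_0 = plaintext = 0xB9A
s_1 = Round(s_0, k_0) = 0xD06
s_2 = Round(s_1, k_1) = 0xDF8
s_3 = Round(s_2, k_2) = 0x127
s_4 = Round(s_3, k_3) = 0x719
s_5 = Round(s_4, k_4) = 0xE6B
s_6 = Round(s_5, k_5) = 0x556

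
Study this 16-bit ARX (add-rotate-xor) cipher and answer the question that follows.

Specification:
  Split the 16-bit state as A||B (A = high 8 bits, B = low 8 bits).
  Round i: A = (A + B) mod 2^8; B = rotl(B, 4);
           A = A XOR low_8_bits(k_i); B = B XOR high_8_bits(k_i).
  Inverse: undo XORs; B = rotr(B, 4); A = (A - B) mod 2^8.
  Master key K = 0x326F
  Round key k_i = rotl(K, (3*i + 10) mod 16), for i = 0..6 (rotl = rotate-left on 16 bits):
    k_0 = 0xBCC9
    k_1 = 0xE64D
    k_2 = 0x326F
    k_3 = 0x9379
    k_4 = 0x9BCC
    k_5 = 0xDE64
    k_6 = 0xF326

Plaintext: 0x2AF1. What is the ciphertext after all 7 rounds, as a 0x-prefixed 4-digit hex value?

s_0 = plaintext = 0x2AF1
s_1 = Round(s_0, k_0) = 0xD2A3
s_2 = Round(s_1, k_1) = 0x38DC
s_3 = Round(s_2, k_2) = 0x7BFF
s_4 = Round(s_3, k_3) = 0x036C
s_5 = Round(s_4, k_4) = 0xA35D
s_6 = Round(s_5, k_5) = 0x640B
s_7 = Round(s_6, k_6) = 0x4943

0x4943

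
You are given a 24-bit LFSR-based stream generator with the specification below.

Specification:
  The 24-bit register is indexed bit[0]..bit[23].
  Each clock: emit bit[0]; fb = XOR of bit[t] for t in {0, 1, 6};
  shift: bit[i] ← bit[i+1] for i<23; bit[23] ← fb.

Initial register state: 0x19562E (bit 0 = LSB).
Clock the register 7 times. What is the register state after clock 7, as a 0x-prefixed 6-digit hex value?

0xC232AC

reg_0 = 0x19562E
clock 1: out=0, reg = 0x8CAB17
clock 2: out=1, reg = 0x46558B
clock 3: out=1, reg = 0x232AC5
clock 4: out=1, reg = 0x119562
clock 5: out=0, reg = 0x08CAB1
clock 6: out=1, reg = 0x846558
clock 7: out=0, reg = 0xC232AC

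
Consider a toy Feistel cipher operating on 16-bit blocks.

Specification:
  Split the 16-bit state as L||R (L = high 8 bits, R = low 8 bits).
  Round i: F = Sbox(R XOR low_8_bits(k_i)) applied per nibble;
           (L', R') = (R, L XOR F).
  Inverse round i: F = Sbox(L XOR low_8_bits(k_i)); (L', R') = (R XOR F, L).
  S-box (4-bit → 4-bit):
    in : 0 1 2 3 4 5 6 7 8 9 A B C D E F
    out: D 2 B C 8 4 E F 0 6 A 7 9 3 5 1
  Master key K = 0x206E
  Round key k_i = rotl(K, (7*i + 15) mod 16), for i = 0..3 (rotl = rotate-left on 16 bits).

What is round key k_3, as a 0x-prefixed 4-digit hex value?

K = 0x206E
k_0 = rotl(K, (7*0+15) mod 16) = rotl(K, 15) = 0x1037
k_1 = rotl(K, (7*1+15) mod 16) = rotl(K, 6) = 0x1B88
k_2 = rotl(K, (7*2+15) mod 16) = rotl(K, 13) = 0xC40D
k_3 = rotl(K, (7*3+15) mod 16) = rotl(K, 4) = 0x06E2

0x06E2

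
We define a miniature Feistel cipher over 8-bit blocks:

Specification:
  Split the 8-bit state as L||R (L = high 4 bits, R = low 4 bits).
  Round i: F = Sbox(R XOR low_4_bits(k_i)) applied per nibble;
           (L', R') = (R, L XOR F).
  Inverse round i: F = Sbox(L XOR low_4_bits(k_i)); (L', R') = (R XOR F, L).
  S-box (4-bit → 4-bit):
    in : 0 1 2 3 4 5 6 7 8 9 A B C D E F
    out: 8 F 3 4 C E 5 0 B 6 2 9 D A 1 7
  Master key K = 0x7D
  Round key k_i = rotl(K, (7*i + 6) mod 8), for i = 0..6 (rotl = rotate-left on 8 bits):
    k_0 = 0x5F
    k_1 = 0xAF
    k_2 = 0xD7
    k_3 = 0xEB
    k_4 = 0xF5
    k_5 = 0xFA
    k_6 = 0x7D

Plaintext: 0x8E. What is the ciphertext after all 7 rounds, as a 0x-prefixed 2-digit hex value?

s_0 = plaintext = 0x8E
s_1 = Round(s_0, k_0) = 0xE7
s_2 = Round(s_1, k_1) = 0x75
s_3 = Round(s_2, k_2) = 0x54
s_4 = Round(s_3, k_3) = 0x42
s_5 = Round(s_4, k_4) = 0x24
s_6 = Round(s_5, k_5) = 0x43
s_7 = Round(s_6, k_6) = 0x35

0x35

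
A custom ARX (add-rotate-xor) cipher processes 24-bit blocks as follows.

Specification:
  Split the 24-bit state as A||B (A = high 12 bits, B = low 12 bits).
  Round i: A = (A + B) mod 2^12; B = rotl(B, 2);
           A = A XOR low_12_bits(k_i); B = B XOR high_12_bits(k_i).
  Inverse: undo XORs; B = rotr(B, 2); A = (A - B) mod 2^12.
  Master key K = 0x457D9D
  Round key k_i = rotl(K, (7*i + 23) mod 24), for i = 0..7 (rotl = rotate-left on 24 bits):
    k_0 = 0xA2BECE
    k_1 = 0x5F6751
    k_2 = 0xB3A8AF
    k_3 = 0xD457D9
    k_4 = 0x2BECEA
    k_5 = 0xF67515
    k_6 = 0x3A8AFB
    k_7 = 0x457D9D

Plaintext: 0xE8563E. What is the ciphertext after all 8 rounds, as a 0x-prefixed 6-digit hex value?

s_0 = plaintext = 0xE8563E
s_1 = Round(s_0, k_0) = 0xA0D2D2
s_2 = Round(s_1, k_1) = 0xB8EEBE
s_3 = Round(s_2, k_2) = 0x2E31C1
s_4 = Round(s_3, k_3) = 0x37DA41
s_5 = Round(s_4, k_4) = 0x154BB8
s_6 = Round(s_5, k_5) = 0x819185
s_7 = Round(s_6, k_6) = 0x3655BC
s_8 = Round(s_7, k_7) = 0x4BC2A6

0x4BC2A6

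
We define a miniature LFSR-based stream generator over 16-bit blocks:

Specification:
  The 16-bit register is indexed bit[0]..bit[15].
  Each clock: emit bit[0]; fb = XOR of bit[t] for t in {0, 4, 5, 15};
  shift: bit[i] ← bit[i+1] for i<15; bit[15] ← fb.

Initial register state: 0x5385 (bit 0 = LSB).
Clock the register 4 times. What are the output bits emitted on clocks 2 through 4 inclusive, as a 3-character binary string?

010

reg_0 = 0x5385
clock 1: out=1, reg = 0xA9C2
clock 2: out=0, reg = 0xD4E1
clock 3: out=1, reg = 0xEA70
clock 4: out=0, reg = 0xF538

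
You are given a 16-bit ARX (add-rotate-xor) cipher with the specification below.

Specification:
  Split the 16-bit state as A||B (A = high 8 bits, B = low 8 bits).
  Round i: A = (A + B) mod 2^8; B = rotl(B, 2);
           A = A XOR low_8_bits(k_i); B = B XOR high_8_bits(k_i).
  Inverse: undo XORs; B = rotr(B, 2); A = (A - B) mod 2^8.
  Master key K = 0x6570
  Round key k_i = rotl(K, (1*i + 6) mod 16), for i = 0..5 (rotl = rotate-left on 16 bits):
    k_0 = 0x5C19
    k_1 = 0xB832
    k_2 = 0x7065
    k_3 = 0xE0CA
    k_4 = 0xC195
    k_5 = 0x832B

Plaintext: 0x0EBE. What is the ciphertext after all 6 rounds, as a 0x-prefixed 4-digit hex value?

0x0CB4

s_0 = plaintext = 0x0EBE
s_1 = Round(s_0, k_0) = 0xD5A6
s_2 = Round(s_1, k_1) = 0x4922
s_3 = Round(s_2, k_2) = 0x0EF8
s_4 = Round(s_3, k_3) = 0xCC03
s_5 = Round(s_4, k_4) = 0x5ACD
s_6 = Round(s_5, k_5) = 0x0CB4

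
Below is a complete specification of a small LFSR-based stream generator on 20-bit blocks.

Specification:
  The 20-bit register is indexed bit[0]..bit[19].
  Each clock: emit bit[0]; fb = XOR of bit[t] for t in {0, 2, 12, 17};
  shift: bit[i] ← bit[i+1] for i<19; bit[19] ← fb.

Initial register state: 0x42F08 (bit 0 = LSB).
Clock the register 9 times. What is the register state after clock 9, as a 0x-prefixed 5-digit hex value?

0x2D217

reg_0 = 0x42F08
clock 1: out=0, reg = 0x21784
clock 2: out=0, reg = 0x90BC2
clock 3: out=0, reg = 0x485E1
clock 4: out=1, reg = 0xA42F0
clock 5: out=0, reg = 0xD2178
clock 6: out=0, reg = 0x690BC
clock 7: out=0, reg = 0xB485E
clock 8: out=0, reg = 0x5A42F
clock 9: out=1, reg = 0x2D217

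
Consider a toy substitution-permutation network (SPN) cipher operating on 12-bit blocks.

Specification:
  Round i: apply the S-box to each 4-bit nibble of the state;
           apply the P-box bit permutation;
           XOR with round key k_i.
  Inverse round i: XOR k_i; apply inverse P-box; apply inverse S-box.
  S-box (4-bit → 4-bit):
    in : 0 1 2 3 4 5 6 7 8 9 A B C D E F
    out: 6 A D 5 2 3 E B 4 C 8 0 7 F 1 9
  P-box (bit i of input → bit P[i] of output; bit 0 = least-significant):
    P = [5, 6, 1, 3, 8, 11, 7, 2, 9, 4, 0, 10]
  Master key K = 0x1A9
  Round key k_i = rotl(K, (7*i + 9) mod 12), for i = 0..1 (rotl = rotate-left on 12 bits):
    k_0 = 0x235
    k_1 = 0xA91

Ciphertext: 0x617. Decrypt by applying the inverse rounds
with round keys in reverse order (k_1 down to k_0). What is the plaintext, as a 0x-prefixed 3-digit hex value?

0x011

s_0 = ciphertext = 0x617
s_1 = InvRound(s_0, k_1) = 0xA68
s_2 = InvRound(s_1, k_0) = 0x011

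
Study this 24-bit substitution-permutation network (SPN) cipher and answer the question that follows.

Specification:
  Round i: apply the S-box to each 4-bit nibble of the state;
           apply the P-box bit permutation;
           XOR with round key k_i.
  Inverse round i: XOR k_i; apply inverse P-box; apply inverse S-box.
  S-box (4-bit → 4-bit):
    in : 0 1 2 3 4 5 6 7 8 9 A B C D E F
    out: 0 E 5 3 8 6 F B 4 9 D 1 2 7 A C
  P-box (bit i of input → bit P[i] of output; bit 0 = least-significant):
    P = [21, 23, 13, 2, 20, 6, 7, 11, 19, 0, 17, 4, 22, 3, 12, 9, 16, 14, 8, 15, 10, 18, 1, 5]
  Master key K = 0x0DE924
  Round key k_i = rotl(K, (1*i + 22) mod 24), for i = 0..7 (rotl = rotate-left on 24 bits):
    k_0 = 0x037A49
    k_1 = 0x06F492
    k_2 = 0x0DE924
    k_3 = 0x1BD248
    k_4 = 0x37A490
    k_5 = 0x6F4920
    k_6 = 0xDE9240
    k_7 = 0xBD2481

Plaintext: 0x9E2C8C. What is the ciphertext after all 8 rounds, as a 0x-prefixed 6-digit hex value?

0xBB37DA

s_0 = plaintext = 0x9E2C8C
s_1 = Round(s_0, k_0) = 0xC3AEE8
s_2 = Round(s_1, k_1) = 0x438EC3
s_3 = Round(s_2, k_2) = 0xACB955
s_4 = Round(s_3, k_3) = 0xD3B6BA
s_5 = Round(s_4, k_4) = 0x48C087
s_6 = Round(s_5, k_5) = 0xCF488C
s_7 = Round(s_6, k_6) = 0x5811C0
s_8 = Round(s_7, k_7) = 0xBB37DA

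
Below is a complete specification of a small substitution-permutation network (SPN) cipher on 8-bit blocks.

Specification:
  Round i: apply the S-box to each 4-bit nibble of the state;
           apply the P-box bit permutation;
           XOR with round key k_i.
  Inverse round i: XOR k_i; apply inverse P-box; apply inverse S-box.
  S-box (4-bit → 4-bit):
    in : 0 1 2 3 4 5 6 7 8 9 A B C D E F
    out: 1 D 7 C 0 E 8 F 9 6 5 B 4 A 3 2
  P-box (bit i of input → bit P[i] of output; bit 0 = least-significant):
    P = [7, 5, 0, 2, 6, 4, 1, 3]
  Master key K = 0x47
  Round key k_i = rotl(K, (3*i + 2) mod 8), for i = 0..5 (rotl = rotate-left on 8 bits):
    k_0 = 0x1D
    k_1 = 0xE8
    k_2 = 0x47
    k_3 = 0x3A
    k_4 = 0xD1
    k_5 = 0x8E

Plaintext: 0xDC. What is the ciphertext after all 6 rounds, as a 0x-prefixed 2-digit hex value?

s_0 = plaintext = 0xDC
s_1 = Round(s_0, k_0) = 0x04
s_2 = Round(s_1, k_1) = 0xA8
s_3 = Round(s_2, k_2) = 0x81
s_4 = Round(s_3, k_3) = 0xF7
s_5 = Round(s_4, k_4) = 0x64
s_6 = Round(s_5, k_5) = 0x86

0x86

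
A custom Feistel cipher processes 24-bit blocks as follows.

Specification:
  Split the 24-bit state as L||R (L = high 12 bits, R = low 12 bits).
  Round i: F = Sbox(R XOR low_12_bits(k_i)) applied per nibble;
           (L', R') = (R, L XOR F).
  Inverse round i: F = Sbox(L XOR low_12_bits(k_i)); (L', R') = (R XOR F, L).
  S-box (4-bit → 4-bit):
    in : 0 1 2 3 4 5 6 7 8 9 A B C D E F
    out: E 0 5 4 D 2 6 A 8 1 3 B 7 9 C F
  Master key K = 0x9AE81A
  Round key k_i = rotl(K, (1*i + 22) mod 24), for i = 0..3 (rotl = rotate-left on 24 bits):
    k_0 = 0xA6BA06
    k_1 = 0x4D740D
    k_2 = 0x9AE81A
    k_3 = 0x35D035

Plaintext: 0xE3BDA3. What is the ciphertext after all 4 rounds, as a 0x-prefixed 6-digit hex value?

s_0 = plaintext = 0xE3BDA3
s_1 = Round(s_0, k_0) = 0xDA3409
s_2 = Round(s_1, k_1) = 0x40934E
s_3 = Round(s_2, k_2) = 0x34EF24
s_4 = Round(s_3, k_3) = 0xF24C4E

0xF24C4E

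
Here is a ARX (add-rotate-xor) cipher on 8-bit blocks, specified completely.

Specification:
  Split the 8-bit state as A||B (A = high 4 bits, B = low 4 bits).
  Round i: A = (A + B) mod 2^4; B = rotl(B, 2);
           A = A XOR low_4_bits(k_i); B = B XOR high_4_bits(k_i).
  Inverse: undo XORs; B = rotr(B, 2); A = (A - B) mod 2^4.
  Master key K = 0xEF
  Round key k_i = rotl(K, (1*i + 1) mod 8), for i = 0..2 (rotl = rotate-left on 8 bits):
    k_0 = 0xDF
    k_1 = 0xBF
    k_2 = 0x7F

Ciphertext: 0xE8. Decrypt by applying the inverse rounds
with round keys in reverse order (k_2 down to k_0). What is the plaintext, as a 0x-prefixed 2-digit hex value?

0x03

s_0 = ciphertext = 0xE8
s_1 = InvRound(s_0, k_2) = 0x2F
s_2 = InvRound(s_1, k_1) = 0xC1
s_3 = InvRound(s_2, k_0) = 0x03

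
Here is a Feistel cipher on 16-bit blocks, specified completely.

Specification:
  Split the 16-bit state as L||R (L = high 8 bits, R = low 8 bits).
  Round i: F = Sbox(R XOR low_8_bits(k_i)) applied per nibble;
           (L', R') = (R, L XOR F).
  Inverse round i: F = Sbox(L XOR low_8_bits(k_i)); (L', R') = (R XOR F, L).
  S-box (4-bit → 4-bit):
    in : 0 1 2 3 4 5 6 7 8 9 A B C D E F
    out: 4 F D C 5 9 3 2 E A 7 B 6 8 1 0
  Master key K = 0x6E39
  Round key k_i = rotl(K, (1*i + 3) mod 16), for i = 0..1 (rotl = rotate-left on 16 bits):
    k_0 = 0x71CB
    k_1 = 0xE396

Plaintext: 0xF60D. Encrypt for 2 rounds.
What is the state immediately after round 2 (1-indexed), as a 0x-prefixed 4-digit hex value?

s_0 = plaintext = 0xF60D
s_1 = Round(s_0, k_0) = 0x0D95
s_2 = Round(s_1, k_1) = 0x9541

0x9541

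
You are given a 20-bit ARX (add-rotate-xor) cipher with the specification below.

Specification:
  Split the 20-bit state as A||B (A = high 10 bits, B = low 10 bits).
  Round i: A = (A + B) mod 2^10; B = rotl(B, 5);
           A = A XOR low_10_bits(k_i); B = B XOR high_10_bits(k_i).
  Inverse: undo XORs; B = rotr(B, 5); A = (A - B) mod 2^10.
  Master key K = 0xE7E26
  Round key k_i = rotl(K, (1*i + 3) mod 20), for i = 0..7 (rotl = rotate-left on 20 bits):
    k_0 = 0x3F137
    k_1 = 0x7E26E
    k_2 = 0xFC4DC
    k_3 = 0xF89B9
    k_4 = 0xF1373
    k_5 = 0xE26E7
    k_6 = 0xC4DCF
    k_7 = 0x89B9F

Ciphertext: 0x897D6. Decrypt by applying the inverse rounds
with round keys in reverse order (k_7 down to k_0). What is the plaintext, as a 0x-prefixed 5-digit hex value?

s_0 = ciphertext = 0x897D6
s_1 = InvRound(s_0, k_7) = 0xEAE0F
s_2 = InvRound(s_1, k_6) = 0xB7388
s_3 = InvRound(s_2, k_5) = 0x06C20
s_4 = InvRound(s_3, k_4) = 0xB249F
s_5 = InvRound(s_4, k_3) = 0xED7BB
s_6 = InvRound(s_5, k_2) = 0x89D42
s_7 = InvRound(s_6, k_1) = 0x41345
s_8 = InvRound(s_7, k_0) = 0x3DB3D

0x3DB3D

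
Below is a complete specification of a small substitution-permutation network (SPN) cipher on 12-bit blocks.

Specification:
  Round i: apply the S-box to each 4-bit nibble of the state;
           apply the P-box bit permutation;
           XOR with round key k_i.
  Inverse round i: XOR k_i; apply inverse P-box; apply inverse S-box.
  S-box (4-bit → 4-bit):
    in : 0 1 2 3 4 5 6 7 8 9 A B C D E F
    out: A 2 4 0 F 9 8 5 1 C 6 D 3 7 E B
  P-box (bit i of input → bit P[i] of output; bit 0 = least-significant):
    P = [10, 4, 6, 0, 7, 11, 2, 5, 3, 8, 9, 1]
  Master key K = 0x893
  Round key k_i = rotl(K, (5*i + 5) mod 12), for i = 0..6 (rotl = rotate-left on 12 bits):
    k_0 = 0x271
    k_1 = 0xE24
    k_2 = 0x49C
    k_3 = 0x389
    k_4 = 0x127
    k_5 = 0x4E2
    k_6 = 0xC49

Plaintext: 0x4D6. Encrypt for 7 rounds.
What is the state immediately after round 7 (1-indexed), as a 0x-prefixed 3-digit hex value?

0xEDA

s_0 = plaintext = 0x4D6
s_1 = Round(s_0, k_0) = 0x9FE
s_2 = Round(s_1, k_1) = 0x4D7
s_3 = Round(s_2, k_2) = 0xB52
s_4 = Round(s_3, k_3) = 0x163
s_5 = Round(s_4, k_4) = 0x007
s_6 = Round(s_5, k_5) = 0x980
s_7 = Round(s_6, k_6) = 0xEDA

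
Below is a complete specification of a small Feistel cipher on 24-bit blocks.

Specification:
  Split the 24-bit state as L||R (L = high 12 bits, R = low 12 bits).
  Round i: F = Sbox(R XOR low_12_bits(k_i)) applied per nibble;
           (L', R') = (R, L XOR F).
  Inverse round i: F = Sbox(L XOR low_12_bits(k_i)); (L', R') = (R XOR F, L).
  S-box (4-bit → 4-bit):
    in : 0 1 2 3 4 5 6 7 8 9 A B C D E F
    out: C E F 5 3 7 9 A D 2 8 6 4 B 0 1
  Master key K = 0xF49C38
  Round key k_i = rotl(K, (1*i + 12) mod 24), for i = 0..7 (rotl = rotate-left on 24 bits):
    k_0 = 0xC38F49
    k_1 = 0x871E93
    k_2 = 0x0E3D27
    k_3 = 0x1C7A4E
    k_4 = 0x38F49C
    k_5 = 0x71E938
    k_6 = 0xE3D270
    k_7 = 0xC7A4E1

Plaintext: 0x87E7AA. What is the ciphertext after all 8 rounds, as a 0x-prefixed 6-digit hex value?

0x4D50BD

s_0 = plaintext = 0x87E7AA
s_1 = Round(s_0, k_0) = 0x7AA57B
s_2 = Round(s_1, k_1) = 0x57B1A7
s_3 = Round(s_2, k_2) = 0x1A71A7
s_4 = Round(s_3, k_3) = 0x1A77A5
s_5 = Round(s_4, k_4) = 0x7A54F5
s_6 = Round(s_5, k_5) = 0x4F5CEE
s_7 = Round(s_6, k_6) = 0xCEE4D5
s_8 = Round(s_7, k_7) = 0x4D50BD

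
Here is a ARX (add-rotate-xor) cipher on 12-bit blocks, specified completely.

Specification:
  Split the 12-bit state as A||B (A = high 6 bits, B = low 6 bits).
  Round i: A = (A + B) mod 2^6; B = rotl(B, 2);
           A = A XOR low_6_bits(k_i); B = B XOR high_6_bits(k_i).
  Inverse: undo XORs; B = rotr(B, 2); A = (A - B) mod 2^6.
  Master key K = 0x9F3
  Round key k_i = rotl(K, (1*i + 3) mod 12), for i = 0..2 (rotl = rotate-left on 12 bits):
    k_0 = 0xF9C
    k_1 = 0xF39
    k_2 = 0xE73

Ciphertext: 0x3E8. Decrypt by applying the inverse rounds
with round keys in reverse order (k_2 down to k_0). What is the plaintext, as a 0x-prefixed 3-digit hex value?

s_0 = ciphertext = 0x3E8
s_1 = InvRound(s_0, k_2) = 0xA14
s_2 = InvRound(s_1, k_1) = 0x1CA
s_3 = InvRound(s_2, k_0) = 0x38D

0x38D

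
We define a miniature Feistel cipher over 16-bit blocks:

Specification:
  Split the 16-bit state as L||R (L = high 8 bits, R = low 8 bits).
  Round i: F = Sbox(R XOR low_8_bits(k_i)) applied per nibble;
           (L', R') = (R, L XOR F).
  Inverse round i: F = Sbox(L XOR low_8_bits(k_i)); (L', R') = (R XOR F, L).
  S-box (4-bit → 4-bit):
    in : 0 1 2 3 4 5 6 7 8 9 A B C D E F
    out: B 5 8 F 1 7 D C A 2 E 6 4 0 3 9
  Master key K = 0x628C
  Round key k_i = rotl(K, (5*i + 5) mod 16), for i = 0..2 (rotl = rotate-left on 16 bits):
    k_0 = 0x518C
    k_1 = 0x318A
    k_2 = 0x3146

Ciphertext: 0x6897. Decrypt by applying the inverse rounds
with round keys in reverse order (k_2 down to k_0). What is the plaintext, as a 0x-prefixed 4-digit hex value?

0x584B

s_0 = ciphertext = 0x6897
s_1 = InvRound(s_0, k_2) = 0x1468
s_2 = InvRound(s_1, k_1) = 0x4B14
s_3 = InvRound(s_2, k_0) = 0x584B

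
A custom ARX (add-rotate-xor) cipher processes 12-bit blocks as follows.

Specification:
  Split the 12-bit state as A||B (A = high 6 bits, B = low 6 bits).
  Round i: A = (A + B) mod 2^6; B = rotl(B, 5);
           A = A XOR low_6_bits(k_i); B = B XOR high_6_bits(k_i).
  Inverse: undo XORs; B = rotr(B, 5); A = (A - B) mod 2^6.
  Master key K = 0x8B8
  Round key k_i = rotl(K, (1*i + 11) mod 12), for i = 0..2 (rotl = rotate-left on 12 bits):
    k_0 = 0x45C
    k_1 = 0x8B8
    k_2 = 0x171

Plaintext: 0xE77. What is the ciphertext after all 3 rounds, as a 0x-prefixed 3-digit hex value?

s_0 = plaintext = 0xE77
s_1 = Round(s_0, k_0) = 0xB2A
s_2 = Round(s_1, k_1) = 0xBB7
s_3 = Round(s_2, k_2) = 0x53E

0x53E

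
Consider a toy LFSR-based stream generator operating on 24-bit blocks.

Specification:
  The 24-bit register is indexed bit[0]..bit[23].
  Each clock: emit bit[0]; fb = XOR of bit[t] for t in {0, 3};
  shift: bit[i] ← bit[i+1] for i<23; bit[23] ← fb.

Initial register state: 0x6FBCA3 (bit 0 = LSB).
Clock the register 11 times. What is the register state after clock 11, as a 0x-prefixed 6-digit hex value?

0x66EDF7

reg_0 = 0x6FBCA3
clock 1: out=1, reg = 0xB7DE51
clock 2: out=1, reg = 0xDBEF28
clock 3: out=0, reg = 0xEDF794
clock 4: out=0, reg = 0x76FBCA
clock 5: out=0, reg = 0xBB7DE5
clock 6: out=1, reg = 0xDDBEF2
clock 7: out=0, reg = 0x6EDF79
clock 8: out=1, reg = 0x376FBC
clock 9: out=0, reg = 0x9BB7DE
clock 10: out=0, reg = 0xCDDBEF
clock 11: out=1, reg = 0x66EDF7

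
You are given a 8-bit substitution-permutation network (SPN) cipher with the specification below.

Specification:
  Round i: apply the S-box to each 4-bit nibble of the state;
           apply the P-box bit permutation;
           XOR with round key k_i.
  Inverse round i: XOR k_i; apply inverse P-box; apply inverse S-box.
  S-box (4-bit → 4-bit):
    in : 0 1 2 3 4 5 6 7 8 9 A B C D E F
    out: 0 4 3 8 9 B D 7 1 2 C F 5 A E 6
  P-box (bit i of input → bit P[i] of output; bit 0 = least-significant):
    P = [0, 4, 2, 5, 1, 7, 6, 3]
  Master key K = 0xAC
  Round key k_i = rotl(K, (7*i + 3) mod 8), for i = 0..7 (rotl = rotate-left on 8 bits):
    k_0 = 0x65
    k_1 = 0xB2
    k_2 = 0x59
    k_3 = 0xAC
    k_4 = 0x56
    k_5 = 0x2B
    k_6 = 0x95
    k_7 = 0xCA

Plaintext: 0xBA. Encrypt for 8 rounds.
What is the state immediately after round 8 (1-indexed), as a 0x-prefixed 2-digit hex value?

0x0E

s_0 = plaintext = 0xBA
s_1 = Round(s_0, k_0) = 0x8B
s_2 = Round(s_1, k_1) = 0x85
s_3 = Round(s_2, k_2) = 0x6A
s_4 = Round(s_3, k_3) = 0xC2
s_5 = Round(s_4, k_4) = 0x05
s_6 = Round(s_5, k_5) = 0x1A
s_7 = Round(s_6, k_6) = 0xF1
s_8 = Round(s_7, k_7) = 0x0E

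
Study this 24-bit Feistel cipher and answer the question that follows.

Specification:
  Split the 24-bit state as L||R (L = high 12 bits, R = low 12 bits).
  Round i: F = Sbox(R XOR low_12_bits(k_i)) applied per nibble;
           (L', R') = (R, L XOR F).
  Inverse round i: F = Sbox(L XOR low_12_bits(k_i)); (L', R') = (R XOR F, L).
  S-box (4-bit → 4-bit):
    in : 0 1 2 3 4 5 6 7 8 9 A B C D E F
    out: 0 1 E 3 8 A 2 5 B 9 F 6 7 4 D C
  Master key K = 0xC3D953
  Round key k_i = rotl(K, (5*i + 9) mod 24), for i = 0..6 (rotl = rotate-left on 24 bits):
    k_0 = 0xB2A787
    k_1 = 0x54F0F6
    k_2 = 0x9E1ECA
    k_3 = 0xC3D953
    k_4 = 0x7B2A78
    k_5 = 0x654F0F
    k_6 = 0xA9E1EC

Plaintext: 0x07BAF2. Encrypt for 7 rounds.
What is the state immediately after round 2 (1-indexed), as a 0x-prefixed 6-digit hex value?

s_0 = plaintext = 0x07BAF2
s_1 = Round(s_0, k_0) = 0xAF2421
s_2 = Round(s_1, k_1) = 0x4212B7
s_3 = Round(s_2, k_2) = 0x2B7375
s_4 = Round(s_3, k_3) = 0x375D55
s_5 = Round(s_4, k_4) = 0xD55691
s_6 = Round(s_5, k_5) = 0x6914C8
s_7 = Round(s_6, k_6) = 0x4C8C79

0x4212B7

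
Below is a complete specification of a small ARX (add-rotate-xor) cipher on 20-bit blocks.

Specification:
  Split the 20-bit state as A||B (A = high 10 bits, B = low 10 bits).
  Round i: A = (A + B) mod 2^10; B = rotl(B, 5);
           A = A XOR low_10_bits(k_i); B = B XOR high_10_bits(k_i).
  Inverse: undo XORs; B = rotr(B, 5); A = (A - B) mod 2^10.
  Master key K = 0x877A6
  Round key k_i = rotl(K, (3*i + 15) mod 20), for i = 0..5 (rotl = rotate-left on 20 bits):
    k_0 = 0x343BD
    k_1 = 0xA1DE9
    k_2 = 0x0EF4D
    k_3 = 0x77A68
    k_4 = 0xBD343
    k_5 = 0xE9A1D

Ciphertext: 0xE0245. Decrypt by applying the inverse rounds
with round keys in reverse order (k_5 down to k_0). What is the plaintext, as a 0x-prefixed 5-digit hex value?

s_0 = ciphertext = 0xE0245
s_1 = InvRound(s_0, k_5) = 0x4B86F
s_2 = InvRound(s_1, k_4) = 0xBE774
s_3 = InvRound(s_2, k_3) = 0xCF155
s_4 = InvRound(s_3, k_2) = 0xA99CB
s_5 = InvRound(s_4, k_1) = 0x6D59A
s_6 = InvRound(s_5, k_0) = 0x2F94A

0x2F94A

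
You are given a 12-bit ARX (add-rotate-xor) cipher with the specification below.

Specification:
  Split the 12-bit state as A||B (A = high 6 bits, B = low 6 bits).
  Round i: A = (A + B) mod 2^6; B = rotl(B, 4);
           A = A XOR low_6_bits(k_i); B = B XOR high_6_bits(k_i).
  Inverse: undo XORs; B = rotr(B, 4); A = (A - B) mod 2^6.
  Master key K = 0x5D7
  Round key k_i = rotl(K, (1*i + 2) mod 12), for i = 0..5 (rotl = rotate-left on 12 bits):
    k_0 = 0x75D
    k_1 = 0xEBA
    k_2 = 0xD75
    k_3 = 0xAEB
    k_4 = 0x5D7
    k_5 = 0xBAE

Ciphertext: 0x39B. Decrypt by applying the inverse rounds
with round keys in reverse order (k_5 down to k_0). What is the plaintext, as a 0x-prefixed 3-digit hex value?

s_0 = ciphertext = 0x39B
s_1 = InvRound(s_0, k_5) = 0x257
s_2 = InvRound(s_1, k_4) = 0x780
s_3 = InvRound(s_2, k_3) = 0x1EE
s_4 = InvRound(s_3, k_2) = 0x16D
s_5 = InvRound(s_4, k_1) = 0x89D
s_6 = InvRound(s_5, k_0) = 0xFC0

0xFC0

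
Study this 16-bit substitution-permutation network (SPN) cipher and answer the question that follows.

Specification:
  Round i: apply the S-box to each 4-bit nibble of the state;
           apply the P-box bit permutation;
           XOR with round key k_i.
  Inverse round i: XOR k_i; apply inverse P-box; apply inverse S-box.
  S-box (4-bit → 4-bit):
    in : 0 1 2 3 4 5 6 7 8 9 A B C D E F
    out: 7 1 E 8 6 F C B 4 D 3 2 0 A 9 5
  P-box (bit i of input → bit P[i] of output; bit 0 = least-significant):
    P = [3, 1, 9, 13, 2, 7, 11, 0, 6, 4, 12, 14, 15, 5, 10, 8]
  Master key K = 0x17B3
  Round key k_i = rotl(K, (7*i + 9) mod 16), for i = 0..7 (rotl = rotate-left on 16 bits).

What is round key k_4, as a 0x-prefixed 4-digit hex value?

K = 0x17B3
k_0 = rotl(K, (7*0+9) mod 16) = rotl(K, 9) = 0x662F
k_1 = rotl(K, (7*1+9) mod 16) = rotl(K, 0) = 0x17B3
k_2 = rotl(K, (7*2+9) mod 16) = rotl(K, 7) = 0xD98B
k_3 = rotl(K, (7*3+9) mod 16) = rotl(K, 14) = 0xC5EC
k_4 = rotl(K, (7*4+9) mod 16) = rotl(K, 5) = 0xF662

0xF662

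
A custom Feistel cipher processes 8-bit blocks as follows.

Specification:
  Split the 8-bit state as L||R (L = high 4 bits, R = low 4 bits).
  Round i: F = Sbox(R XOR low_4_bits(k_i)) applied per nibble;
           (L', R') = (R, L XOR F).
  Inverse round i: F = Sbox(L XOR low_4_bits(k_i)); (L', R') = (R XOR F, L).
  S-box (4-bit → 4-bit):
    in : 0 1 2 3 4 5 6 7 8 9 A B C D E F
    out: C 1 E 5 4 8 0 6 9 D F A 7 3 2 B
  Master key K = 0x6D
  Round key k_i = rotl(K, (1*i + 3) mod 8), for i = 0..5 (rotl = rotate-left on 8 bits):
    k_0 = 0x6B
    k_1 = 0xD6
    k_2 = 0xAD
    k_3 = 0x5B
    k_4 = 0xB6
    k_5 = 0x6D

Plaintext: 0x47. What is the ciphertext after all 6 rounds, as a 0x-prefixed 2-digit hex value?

0x0C

s_0 = plaintext = 0x47
s_1 = Round(s_0, k_0) = 0x73
s_2 = Round(s_1, k_1) = 0x3F
s_3 = Round(s_2, k_2) = 0xFD
s_4 = Round(s_3, k_3) = 0xDF
s_5 = Round(s_4, k_4) = 0xF0
s_6 = Round(s_5, k_5) = 0x0C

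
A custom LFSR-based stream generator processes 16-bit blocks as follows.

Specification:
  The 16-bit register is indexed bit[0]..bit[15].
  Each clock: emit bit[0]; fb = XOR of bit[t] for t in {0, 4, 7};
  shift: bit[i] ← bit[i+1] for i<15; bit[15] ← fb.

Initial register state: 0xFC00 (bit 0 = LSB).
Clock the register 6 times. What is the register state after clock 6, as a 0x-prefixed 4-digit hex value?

0xE3F0

reg_0 = 0xFC00
clock 1: out=0, reg = 0x7E00
clock 2: out=0, reg = 0x3F00
clock 3: out=0, reg = 0x1F80
clock 4: out=0, reg = 0x8FC0
clock 5: out=0, reg = 0xC7E0
clock 6: out=0, reg = 0xE3F0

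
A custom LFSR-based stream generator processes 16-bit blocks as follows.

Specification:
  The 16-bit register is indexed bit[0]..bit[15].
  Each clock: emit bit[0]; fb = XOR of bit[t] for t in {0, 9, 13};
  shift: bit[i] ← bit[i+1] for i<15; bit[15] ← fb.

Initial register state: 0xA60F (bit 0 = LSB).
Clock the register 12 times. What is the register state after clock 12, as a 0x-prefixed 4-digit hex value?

reg_0 = 0xA60F
clock 1: out=1, reg = 0xD307
clock 2: out=1, reg = 0x6983
clock 3: out=1, reg = 0x34C1
clock 4: out=1, reg = 0x1A60
clock 5: out=0, reg = 0x8D30
clock 6: out=0, reg = 0x4698
clock 7: out=0, reg = 0xA34C
clock 8: out=0, reg = 0x51A6
clock 9: out=0, reg = 0x28D3
clock 10: out=1, reg = 0x1469
clock 11: out=1, reg = 0x8A34
clock 12: out=0, reg = 0xC51A

0xC51A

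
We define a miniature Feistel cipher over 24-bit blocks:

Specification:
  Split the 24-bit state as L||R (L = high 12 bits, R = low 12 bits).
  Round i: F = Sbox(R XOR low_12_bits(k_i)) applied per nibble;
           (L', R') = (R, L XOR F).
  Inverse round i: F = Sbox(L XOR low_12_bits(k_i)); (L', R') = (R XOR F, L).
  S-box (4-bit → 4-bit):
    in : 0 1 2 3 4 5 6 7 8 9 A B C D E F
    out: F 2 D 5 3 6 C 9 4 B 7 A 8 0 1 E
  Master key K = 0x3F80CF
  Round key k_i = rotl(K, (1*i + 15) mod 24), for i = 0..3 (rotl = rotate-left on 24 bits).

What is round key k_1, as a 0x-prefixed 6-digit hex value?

0xCF3F80

K = 0x3F80CF
k_0 = rotl(K, (1*0+15) mod 24) = rotl(K, 15) = 0x679FC0
k_1 = rotl(K, (1*1+15) mod 24) = rotl(K, 16) = 0xCF3F80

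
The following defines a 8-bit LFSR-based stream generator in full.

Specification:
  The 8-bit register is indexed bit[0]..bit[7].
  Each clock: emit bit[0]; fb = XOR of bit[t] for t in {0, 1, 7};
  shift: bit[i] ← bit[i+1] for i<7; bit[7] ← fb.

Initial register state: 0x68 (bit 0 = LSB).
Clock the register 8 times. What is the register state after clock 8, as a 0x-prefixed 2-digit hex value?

reg_0 = 0x68
clock 1: out=0, reg = 0x34
clock 2: out=0, reg = 0x1A
clock 3: out=0, reg = 0x8D
clock 4: out=1, reg = 0x46
clock 5: out=0, reg = 0xA3
clock 6: out=1, reg = 0xD1
clock 7: out=1, reg = 0x68
clock 8: out=0, reg = 0x34

0x34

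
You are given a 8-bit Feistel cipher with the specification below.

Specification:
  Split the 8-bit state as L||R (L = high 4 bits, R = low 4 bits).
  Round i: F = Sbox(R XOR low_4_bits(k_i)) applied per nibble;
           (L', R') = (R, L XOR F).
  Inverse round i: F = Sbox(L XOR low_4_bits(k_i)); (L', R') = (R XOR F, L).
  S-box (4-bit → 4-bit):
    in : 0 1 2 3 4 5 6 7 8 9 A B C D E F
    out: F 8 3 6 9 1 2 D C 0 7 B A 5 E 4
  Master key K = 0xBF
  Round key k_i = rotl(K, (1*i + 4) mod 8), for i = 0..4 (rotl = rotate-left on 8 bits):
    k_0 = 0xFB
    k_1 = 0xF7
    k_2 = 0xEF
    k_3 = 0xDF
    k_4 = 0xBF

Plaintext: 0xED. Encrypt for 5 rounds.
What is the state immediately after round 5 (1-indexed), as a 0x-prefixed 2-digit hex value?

0x08

s_0 = plaintext = 0xED
s_1 = Round(s_0, k_0) = 0xDC
s_2 = Round(s_1, k_1) = 0xC6
s_3 = Round(s_2, k_2) = 0x6C
s_4 = Round(s_3, k_3) = 0xC0
s_5 = Round(s_4, k_4) = 0x08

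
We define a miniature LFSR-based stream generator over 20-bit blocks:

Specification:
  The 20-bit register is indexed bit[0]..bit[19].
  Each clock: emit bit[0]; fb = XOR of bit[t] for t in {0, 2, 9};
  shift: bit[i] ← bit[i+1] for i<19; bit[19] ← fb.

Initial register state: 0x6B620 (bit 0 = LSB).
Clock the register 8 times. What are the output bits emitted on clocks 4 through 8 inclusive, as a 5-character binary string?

reg_0 = 0x6B620
clock 1: out=0, reg = 0xB5B10
clock 2: out=0, reg = 0xDAD88
clock 3: out=0, reg = 0x6D6C4
clock 4: out=0, reg = 0x36B62
clock 5: out=0, reg = 0x9B5B1
clock 6: out=1, reg = 0xCDAD8
clock 7: out=0, reg = 0xE6D6C
clock 8: out=0, reg = 0xF36B6

00100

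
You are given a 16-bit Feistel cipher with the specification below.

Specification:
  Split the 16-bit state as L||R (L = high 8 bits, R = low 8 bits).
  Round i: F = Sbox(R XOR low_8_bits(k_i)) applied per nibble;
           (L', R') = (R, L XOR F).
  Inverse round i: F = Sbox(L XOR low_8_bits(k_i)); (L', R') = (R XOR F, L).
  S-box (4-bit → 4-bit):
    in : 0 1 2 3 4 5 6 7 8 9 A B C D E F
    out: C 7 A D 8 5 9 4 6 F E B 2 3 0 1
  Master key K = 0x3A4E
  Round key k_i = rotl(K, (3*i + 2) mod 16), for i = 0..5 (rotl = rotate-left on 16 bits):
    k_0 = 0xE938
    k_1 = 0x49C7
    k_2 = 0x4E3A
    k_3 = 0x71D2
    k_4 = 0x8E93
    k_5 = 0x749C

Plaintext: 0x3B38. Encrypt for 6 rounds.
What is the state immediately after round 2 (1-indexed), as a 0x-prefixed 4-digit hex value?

s_0 = plaintext = 0x3B38
s_1 = Round(s_0, k_0) = 0x38F7
s_2 = Round(s_1, k_1) = 0xF7E4
s_3 = Round(s_2, k_2) = 0xE4C7
s_4 = Round(s_3, k_3) = 0xC791
s_5 = Round(s_4, k_4) = 0x910D
s_6 = Round(s_5, k_5) = 0x0D66

0xF7E4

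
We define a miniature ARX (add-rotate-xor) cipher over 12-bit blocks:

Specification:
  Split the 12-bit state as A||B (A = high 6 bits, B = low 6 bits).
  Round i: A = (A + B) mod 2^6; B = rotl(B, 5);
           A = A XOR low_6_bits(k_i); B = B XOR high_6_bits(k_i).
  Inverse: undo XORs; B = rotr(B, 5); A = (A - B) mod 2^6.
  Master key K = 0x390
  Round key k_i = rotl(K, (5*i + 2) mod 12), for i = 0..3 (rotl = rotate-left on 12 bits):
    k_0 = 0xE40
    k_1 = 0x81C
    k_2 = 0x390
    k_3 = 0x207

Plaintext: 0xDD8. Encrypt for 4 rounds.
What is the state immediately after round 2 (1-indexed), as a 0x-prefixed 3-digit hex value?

s_0 = plaintext = 0xDD8
s_1 = Round(s_0, k_0) = 0x3F5
s_2 = Round(s_1, k_1) = 0x61A
s_3 = Round(s_2, k_2) = 0x883
s_4 = Round(s_3, k_3) = 0x8A9

0x61A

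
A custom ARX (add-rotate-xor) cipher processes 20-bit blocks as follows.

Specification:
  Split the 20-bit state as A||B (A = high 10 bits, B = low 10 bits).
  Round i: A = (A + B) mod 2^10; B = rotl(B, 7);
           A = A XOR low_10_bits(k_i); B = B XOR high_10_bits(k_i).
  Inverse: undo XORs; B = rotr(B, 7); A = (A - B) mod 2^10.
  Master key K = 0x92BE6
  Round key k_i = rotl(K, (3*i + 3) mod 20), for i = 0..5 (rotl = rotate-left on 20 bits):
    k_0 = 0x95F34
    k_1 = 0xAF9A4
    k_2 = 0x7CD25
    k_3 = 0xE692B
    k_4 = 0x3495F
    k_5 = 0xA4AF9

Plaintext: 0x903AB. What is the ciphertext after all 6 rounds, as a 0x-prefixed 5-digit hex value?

s_0 = plaintext = 0x903AB
s_1 = Round(s_0, k_0) = 0xB7FA2
s_2 = Round(s_1, k_1) = 0xC97CA
s_3 = Round(s_2, k_2) = 0xF288A
s_4 = Round(s_3, k_3) = 0x5FE8B
s_5 = Round(s_4, k_4) = 0x55503
s_6 = Round(s_5, k_5) = 0x28732

0x28732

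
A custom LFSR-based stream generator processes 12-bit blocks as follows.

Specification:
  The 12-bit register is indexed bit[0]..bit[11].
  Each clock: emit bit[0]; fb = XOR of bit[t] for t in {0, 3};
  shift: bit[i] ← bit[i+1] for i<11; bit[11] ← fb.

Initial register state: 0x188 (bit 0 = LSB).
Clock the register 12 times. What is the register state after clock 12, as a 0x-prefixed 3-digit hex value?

0x3B9

reg_0 = 0x188
clock 1: out=0, reg = 0x8C4
clock 2: out=0, reg = 0x462
clock 3: out=0, reg = 0x231
clock 4: out=1, reg = 0x918
clock 5: out=0, reg = 0xC8C
clock 6: out=0, reg = 0xE46
clock 7: out=0, reg = 0x723
clock 8: out=1, reg = 0xB91
clock 9: out=1, reg = 0xDC8
clock 10: out=0, reg = 0xEE4
clock 11: out=0, reg = 0x772
clock 12: out=0, reg = 0x3B9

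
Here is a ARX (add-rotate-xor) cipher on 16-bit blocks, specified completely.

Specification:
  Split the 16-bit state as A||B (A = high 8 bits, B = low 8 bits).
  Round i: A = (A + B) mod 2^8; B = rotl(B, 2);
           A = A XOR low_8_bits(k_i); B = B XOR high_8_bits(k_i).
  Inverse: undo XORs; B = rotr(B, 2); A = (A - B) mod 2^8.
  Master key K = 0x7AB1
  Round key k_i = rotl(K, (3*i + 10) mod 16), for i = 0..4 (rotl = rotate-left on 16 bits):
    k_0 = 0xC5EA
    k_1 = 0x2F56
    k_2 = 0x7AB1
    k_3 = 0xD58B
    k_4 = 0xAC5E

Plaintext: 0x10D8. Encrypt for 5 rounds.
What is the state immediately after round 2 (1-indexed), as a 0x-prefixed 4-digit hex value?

0xFEB5

s_0 = plaintext = 0x10D8
s_1 = Round(s_0, k_0) = 0x02A6
s_2 = Round(s_1, k_1) = 0xFEB5
s_3 = Round(s_2, k_2) = 0x02AC
s_4 = Round(s_3, k_3) = 0x2567
s_5 = Round(s_4, k_4) = 0xD231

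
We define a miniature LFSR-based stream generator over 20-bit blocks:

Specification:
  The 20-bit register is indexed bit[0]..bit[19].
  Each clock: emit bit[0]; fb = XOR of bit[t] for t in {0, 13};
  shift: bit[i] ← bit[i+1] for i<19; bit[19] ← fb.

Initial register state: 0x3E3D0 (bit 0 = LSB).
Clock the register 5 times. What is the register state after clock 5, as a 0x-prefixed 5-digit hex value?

reg_0 = 0x3E3D0
clock 1: out=0, reg = 0x9F1E8
clock 2: out=0, reg = 0xCF8F4
clock 3: out=0, reg = 0xE7C7A
clock 4: out=0, reg = 0xF3E3D
clock 5: out=1, reg = 0x79F1E

0x79F1E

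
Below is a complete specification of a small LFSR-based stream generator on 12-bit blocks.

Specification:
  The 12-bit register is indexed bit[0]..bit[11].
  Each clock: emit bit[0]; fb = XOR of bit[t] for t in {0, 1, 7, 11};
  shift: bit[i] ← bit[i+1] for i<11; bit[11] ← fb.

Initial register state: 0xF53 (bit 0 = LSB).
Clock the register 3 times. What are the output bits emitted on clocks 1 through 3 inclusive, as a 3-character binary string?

110

reg_0 = 0xF53
clock 1: out=1, reg = 0xFA9
clock 2: out=1, reg = 0xFD4
clock 3: out=0, reg = 0x7EA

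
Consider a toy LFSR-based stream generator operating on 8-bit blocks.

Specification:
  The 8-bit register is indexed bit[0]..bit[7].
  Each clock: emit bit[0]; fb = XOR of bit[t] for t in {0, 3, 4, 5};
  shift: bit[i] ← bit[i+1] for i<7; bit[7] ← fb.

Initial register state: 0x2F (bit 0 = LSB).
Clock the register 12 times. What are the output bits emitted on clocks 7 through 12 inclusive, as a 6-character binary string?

001000

reg_0 = 0x2F
clock 1: out=1, reg = 0x97
clock 2: out=1, reg = 0x4B
clock 3: out=1, reg = 0x25
clock 4: out=1, reg = 0x12
clock 5: out=0, reg = 0x89
clock 6: out=1, reg = 0x44
clock 7: out=0, reg = 0x22
clock 8: out=0, reg = 0x91
clock 9: out=1, reg = 0x48
clock 10: out=0, reg = 0xA4
clock 11: out=0, reg = 0xD2
clock 12: out=0, reg = 0xE9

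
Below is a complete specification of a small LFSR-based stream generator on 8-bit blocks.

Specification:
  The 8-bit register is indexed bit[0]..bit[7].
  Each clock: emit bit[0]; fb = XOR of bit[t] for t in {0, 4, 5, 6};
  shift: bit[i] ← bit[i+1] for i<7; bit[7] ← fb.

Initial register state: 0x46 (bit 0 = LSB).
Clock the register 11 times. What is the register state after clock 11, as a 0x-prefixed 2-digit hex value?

reg_0 = 0x46
clock 1: out=0, reg = 0xA3
clock 2: out=1, reg = 0x51
clock 3: out=1, reg = 0xA8
clock 4: out=0, reg = 0xD4
clock 5: out=0, reg = 0x6A
clock 6: out=0, reg = 0x35
clock 7: out=1, reg = 0x9A
clock 8: out=0, reg = 0xCD
clock 9: out=1, reg = 0x66
clock 10: out=0, reg = 0x33
clock 11: out=1, reg = 0x99

0x99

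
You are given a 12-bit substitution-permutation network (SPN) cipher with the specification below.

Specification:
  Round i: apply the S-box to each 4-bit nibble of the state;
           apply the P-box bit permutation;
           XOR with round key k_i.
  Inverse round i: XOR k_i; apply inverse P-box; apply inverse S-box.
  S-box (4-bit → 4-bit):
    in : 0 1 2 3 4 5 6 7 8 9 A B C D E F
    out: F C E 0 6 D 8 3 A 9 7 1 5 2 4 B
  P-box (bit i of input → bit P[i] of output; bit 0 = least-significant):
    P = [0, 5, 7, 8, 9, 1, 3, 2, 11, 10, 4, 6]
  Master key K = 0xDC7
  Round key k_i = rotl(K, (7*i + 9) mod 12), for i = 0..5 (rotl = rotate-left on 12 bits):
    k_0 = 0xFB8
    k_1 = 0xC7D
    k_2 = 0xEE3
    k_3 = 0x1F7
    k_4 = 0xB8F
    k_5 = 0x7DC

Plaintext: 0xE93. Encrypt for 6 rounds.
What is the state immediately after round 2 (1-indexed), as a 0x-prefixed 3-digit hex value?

s_0 = plaintext = 0xE93
s_1 = Round(s_0, k_0) = 0xDAC
s_2 = Round(s_1, k_1) = 0xAF6
s_3 = Round(s_2, k_2) = 0x1F5
s_4 = Round(s_3, k_3) = 0x220
s_5 = Round(s_4, k_4) = 0xE70
s_6 = Round(s_5, k_5) = 0x46F

0xAF6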